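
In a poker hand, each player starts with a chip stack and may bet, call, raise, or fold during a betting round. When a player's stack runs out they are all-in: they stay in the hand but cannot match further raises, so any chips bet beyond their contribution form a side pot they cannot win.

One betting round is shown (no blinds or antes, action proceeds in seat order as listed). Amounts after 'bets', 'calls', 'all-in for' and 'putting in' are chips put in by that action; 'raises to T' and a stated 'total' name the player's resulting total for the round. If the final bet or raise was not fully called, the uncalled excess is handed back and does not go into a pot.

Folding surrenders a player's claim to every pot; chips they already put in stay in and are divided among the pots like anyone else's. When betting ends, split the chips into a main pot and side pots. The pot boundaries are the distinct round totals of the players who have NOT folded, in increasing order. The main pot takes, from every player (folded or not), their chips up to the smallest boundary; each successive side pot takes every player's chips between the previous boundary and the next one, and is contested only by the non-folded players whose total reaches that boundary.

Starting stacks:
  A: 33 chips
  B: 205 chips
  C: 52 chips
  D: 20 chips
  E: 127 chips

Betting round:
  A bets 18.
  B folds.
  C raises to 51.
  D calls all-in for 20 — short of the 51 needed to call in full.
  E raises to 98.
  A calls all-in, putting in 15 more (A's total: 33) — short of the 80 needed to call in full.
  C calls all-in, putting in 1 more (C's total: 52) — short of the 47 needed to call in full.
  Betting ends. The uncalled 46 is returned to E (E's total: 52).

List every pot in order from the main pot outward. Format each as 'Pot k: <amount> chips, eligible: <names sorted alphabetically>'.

Contributions (after 46 returned to E): A=33, C=52, D=20, E=52
Folded: B
Pot levels (distinct totals of non-folded players): 20, 33, 52
Layer 1-20: 20 each from A, C, D, E = 20*4 = 80 chips; eligible A, C, D, E
Layer 21-33: 13 each from A, C, E = 13*3 = 39 chips; eligible A, C, E
Layer 34-52: 19 each from C, E = 19*2 = 38 chips; eligible C, E

Pot 1: 80 chips, eligible: A, C, D, E
Pot 2: 39 chips, eligible: A, C, E
Pot 3: 38 chips, eligible: C, E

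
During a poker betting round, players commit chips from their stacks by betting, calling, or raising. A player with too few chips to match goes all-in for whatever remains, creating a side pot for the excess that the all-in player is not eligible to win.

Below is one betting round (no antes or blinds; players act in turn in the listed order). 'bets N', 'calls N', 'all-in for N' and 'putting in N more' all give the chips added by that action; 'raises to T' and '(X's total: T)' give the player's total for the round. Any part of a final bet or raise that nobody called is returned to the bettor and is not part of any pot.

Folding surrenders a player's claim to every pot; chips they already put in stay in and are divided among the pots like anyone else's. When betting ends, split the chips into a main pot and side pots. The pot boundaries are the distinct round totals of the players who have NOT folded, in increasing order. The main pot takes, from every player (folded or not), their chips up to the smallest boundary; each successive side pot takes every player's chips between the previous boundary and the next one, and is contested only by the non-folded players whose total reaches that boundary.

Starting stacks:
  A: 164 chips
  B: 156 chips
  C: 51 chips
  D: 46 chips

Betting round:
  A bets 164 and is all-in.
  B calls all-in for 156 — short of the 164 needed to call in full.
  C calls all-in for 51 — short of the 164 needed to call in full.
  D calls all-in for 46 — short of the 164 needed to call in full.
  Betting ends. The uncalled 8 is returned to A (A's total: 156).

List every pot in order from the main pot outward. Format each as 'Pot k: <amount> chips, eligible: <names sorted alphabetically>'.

Contributions (after 8 returned to A): A=156, B=156, C=51, D=46
Pot levels (distinct totals of non-folded players): 46, 51, 156
Layer 1-46: 46 each from A, B, C, D = 46*4 = 184 chips; eligible A, B, C, D
Layer 47-51: 5 each from A, B, C = 5*3 = 15 chips; eligible A, B, C
Layer 52-156: 105 each from A, B = 105*2 = 210 chips; eligible A, B

Pot 1: 184 chips, eligible: A, B, C, D
Pot 2: 15 chips, eligible: A, B, C
Pot 3: 210 chips, eligible: A, B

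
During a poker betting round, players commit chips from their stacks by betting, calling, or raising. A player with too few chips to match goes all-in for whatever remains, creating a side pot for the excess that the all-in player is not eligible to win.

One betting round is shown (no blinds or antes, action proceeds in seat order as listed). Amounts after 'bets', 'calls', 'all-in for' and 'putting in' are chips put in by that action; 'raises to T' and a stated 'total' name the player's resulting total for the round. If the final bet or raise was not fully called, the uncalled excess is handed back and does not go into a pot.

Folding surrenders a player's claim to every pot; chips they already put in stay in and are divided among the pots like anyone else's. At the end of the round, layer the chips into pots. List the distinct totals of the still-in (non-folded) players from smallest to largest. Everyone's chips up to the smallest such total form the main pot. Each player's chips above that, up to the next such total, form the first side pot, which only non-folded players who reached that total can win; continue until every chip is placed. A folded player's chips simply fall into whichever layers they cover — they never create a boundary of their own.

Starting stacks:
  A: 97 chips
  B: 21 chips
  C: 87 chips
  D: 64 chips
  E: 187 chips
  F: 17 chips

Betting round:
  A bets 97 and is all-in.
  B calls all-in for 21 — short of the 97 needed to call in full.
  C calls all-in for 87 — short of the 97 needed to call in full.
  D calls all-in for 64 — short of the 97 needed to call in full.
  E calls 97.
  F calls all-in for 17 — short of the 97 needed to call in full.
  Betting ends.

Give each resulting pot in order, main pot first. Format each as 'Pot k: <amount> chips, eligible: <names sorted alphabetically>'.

Contributions: A=97, B=21, C=87, D=64, E=97, F=17
Pot levels (distinct totals of non-folded players): 17, 21, 64, 87, 97
Layer 1-17: 17 each from A, B, C, D, E, F = 17*6 = 102 chips; eligible A, B, C, D, E, F
Layer 18-21: 4 each from A, B, C, D, E = 4*5 = 20 chips; eligible A, B, C, D, E
Layer 22-64: 43 each from A, C, D, E = 43*4 = 172 chips; eligible A, C, D, E
Layer 65-87: 23 each from A, C, E = 23*3 = 69 chips; eligible A, C, E
Layer 88-97: 10 each from A, E = 10*2 = 20 chips; eligible A, E

Pot 1: 102 chips, eligible: A, B, C, D, E, F
Pot 2: 20 chips, eligible: A, B, C, D, E
Pot 3: 172 chips, eligible: A, C, D, E
Pot 4: 69 chips, eligible: A, C, E
Pot 5: 20 chips, eligible: A, E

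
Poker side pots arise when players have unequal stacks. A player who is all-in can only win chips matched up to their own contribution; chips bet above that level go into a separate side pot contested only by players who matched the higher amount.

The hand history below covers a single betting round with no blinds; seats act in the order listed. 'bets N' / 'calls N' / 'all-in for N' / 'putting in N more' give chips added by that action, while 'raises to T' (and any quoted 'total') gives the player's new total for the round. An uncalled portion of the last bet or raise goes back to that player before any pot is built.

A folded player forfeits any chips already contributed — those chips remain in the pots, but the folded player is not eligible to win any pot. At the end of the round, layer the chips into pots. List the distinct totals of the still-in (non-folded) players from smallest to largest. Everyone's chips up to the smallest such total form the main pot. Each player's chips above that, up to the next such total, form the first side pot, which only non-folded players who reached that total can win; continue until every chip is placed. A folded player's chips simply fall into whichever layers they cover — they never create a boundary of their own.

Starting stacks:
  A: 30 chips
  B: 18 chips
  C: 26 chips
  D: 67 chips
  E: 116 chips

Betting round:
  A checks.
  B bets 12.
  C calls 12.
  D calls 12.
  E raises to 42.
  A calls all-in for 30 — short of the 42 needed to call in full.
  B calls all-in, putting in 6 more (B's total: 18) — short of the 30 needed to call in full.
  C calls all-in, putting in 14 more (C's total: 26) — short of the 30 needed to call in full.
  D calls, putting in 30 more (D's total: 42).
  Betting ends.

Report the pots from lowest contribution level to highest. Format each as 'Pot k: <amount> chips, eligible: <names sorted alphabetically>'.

Contributions: A=30, B=18, C=26, D=42, E=42
Pot levels (distinct totals of non-folded players): 18, 26, 30, 42
Layer 1-18: 18 each from A, B, C, D, E = 18*5 = 90 chips; eligible A, B, C, D, E
Layer 19-26: 8 each from A, C, D, E = 8*4 = 32 chips; eligible A, C, D, E
Layer 27-30: 4 each from A, D, E = 4*3 = 12 chips; eligible A, D, E
Layer 31-42: 12 each from D, E = 12*2 = 24 chips; eligible D, E

Pot 1: 90 chips, eligible: A, B, C, D, E
Pot 2: 32 chips, eligible: A, C, D, E
Pot 3: 12 chips, eligible: A, D, E
Pot 4: 24 chips, eligible: D, E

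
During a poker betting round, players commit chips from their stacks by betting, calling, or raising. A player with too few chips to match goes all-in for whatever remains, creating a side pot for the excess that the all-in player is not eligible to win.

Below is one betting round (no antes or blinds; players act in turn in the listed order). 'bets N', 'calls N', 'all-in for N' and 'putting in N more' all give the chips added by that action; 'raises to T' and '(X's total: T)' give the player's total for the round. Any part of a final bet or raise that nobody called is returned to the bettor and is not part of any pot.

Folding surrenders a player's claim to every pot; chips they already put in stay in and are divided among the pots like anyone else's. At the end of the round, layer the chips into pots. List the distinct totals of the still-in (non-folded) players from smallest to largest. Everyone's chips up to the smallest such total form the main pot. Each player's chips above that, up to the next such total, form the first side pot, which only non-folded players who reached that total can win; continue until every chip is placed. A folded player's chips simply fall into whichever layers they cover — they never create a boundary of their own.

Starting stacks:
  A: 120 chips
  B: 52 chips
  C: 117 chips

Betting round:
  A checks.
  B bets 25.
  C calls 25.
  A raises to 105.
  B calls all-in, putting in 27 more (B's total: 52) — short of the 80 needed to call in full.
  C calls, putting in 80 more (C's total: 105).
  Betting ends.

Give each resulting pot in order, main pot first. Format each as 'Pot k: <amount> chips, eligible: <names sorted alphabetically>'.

Pot 1: 156 chips, eligible: A, B, C
Pot 2: 106 chips, eligible: A, C

Derivation:
Contributions: A=105, B=52, C=105
Pot levels (distinct totals of non-folded players): 52, 105
Layer 1-52: 52 each from A, B, C = 52*3 = 156 chips; eligible A, B, C
Layer 53-105: 53 each from A, C = 53*2 = 106 chips; eligible A, C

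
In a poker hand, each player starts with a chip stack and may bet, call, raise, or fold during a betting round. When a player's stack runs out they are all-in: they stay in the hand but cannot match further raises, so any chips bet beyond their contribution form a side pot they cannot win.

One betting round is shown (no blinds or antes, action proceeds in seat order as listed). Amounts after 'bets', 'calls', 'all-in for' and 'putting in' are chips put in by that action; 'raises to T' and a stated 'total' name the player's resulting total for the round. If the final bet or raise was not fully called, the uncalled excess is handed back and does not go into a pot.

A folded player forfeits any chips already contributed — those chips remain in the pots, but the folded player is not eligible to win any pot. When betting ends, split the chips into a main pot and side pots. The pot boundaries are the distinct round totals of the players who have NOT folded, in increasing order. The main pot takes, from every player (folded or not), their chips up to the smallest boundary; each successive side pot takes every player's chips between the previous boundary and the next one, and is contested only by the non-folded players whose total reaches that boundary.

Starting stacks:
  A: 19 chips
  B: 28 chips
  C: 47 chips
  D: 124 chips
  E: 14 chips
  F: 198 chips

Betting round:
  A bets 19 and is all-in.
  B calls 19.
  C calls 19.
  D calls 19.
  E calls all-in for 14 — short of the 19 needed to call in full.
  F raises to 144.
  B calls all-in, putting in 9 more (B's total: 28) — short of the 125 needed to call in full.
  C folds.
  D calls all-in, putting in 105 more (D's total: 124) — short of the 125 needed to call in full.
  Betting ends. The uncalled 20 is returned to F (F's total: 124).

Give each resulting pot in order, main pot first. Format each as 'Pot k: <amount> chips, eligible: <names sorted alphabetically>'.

Contributions (after 20 returned to F): A=19, B=28, C=19, D=124, E=14, F=124
Folded: C
Pot levels (distinct totals of non-folded players): 14, 19, 28, 124
Layer 1-14: 14 each from A, B, C, D, E, F = 14*6 = 84 chips; eligible A, B, D, E, F
Layer 15-19: 5 each from A, B, C, D, F = 5*5 = 25 chips; eligible A, B, D, F
Layer 20-28: 9 each from B, D, F = 9*3 = 27 chips; eligible B, D, F
Layer 29-124: 96 each from D, F = 96*2 = 192 chips; eligible D, F

Pot 1: 84 chips, eligible: A, B, D, E, F
Pot 2: 25 chips, eligible: A, B, D, F
Pot 3: 27 chips, eligible: B, D, F
Pot 4: 192 chips, eligible: D, F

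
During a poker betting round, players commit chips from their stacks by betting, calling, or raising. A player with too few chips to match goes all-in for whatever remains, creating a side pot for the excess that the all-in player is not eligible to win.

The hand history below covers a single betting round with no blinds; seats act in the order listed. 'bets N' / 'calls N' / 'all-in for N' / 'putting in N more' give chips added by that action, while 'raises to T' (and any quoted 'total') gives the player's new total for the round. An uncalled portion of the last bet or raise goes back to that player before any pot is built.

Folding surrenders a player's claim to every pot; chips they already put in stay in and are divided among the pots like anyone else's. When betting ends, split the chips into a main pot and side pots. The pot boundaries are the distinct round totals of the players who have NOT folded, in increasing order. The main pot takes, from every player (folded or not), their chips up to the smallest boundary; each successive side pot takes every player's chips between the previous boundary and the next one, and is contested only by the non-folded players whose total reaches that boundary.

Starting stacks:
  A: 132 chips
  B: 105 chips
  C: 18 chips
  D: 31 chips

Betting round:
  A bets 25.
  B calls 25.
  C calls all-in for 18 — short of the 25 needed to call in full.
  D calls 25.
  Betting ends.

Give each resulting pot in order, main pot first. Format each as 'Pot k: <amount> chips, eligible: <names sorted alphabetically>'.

Contributions: A=25, B=25, C=18, D=25
Pot levels (distinct totals of non-folded players): 18, 25
Layer 1-18: 18 each from A, B, C, D = 18*4 = 72 chips; eligible A, B, C, D
Layer 19-25: 7 each from A, B, D = 7*3 = 21 chips; eligible A, B, D

Pot 1: 72 chips, eligible: A, B, C, D
Pot 2: 21 chips, eligible: A, B, D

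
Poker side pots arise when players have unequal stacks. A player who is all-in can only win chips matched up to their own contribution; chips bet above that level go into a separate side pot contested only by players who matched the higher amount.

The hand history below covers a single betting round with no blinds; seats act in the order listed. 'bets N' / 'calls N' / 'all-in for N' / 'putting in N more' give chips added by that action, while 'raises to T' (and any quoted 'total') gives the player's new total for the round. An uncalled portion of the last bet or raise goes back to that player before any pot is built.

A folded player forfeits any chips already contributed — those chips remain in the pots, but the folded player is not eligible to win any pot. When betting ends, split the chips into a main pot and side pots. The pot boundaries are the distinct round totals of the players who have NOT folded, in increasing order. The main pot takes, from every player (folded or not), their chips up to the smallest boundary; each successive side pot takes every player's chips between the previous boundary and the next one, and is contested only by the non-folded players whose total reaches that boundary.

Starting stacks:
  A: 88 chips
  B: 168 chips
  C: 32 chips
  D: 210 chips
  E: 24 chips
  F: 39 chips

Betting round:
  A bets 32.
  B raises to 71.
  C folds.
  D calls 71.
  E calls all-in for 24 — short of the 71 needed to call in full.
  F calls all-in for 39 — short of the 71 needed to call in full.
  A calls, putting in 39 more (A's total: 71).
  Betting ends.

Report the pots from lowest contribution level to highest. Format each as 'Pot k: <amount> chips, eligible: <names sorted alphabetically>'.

Contributions: A=71, B=71, D=71, E=24, F=39
Folded: C
Pot levels (distinct totals of non-folded players): 24, 39, 71
Layer 1-24: 24 each from A, B, D, E, F = 24*5 = 120 chips; eligible A, B, D, E, F
Layer 25-39: 15 each from A, B, D, F = 15*4 = 60 chips; eligible A, B, D, F
Layer 40-71: 32 each from A, B, D = 32*3 = 96 chips; eligible A, B, D

Pot 1: 120 chips, eligible: A, B, D, E, F
Pot 2: 60 chips, eligible: A, B, D, F
Pot 3: 96 chips, eligible: A, B, D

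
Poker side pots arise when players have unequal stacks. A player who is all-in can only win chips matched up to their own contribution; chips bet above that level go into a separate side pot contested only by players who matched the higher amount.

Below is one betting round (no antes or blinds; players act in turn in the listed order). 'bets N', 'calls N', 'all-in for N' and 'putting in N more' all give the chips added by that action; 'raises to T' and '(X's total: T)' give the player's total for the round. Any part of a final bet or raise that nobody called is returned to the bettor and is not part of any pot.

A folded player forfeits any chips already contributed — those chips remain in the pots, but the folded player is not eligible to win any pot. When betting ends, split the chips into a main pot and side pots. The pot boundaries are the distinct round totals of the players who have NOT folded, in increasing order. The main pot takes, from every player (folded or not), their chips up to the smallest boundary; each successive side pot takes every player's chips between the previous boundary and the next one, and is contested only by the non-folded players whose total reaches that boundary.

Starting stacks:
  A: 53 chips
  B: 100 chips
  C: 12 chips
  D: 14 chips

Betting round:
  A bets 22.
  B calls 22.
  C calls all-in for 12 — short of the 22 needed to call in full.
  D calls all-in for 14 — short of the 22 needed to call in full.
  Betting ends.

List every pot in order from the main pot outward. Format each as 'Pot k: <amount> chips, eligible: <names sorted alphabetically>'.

Contributions: A=22, B=22, C=12, D=14
Pot levels (distinct totals of non-folded players): 12, 14, 22
Layer 1-12: 12 each from A, B, C, D = 12*4 = 48 chips; eligible A, B, C, D
Layer 13-14: 2 each from A, B, D = 2*3 = 6 chips; eligible A, B, D
Layer 15-22: 8 each from A, B = 8*2 = 16 chips; eligible A, B

Pot 1: 48 chips, eligible: A, B, C, D
Pot 2: 6 chips, eligible: A, B, D
Pot 3: 16 chips, eligible: A, B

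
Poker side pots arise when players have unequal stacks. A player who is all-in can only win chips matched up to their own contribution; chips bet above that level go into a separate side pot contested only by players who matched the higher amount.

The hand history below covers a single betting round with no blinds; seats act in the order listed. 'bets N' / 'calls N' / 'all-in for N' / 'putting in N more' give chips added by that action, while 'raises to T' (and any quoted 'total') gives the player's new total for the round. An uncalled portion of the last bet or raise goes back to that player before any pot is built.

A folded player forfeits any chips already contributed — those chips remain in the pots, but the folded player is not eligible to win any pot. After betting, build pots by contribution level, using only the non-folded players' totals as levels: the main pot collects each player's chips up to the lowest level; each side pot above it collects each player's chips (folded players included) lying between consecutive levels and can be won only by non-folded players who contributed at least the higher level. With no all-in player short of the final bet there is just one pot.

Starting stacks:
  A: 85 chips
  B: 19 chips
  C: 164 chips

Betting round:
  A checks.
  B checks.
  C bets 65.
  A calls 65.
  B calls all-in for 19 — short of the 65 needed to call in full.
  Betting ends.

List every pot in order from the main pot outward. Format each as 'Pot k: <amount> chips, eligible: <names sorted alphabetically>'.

Pot 1: 57 chips, eligible: A, B, C
Pot 2: 92 chips, eligible: A, C

Derivation:
Contributions: A=65, B=19, C=65
Pot levels (distinct totals of non-folded players): 19, 65
Layer 1-19: 19 each from A, B, C = 19*3 = 57 chips; eligible A, B, C
Layer 20-65: 46 each from A, C = 46*2 = 92 chips; eligible A, C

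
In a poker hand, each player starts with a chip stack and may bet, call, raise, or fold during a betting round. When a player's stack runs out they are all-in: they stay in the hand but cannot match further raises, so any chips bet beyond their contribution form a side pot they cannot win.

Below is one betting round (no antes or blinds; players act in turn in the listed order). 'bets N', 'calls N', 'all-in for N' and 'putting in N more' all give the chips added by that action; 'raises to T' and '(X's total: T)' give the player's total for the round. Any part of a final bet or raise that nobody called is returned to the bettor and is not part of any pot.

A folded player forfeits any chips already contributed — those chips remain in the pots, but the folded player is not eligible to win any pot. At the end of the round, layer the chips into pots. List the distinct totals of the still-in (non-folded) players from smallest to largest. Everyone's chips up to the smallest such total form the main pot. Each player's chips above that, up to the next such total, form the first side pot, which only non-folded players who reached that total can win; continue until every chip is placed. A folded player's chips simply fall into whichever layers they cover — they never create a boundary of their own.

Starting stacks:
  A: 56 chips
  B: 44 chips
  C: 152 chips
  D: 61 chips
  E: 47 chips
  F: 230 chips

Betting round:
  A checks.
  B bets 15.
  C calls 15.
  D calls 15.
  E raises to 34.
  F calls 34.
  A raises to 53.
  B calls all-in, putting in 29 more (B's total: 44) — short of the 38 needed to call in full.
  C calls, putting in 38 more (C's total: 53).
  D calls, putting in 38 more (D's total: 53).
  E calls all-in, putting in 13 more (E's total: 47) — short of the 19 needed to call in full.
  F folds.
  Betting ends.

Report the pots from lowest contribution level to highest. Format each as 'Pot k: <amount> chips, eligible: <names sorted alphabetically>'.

Pot 1: 254 chips, eligible: A, B, C, D, E
Pot 2: 12 chips, eligible: A, C, D, E
Pot 3: 18 chips, eligible: A, C, D

Derivation:
Contributions: A=53, B=44, C=53, D=53, E=47, F=34
Folded: F
Pot levels (distinct totals of non-folded players): 44, 47, 53
Layer 1-44: A 44 + B 44 + C 44 + D 44 + E 44 + F 34 = 254 chips; eligible A, B, C, D, E
Layer 45-47: 3 each from A, C, D, E = 3*4 = 12 chips; eligible A, C, D, E
Layer 48-53: 6 each from A, C, D = 6*3 = 18 chips; eligible A, C, D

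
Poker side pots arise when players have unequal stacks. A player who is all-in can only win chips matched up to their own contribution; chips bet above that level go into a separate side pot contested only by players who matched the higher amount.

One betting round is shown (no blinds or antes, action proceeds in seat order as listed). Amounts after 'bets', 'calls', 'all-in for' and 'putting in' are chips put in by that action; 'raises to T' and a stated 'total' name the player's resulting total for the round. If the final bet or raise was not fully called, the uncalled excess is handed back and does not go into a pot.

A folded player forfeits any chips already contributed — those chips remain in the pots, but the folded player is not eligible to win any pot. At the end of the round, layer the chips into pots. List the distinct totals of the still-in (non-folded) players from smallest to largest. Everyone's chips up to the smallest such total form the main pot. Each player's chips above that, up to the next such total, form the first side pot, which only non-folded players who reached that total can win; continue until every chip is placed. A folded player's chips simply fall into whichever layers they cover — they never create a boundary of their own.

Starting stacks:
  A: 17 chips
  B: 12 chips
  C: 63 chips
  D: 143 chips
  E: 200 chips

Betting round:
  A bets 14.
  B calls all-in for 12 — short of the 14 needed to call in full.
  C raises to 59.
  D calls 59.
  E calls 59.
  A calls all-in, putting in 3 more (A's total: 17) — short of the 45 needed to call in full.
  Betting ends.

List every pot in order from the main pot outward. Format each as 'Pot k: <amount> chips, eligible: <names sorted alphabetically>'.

Contributions: A=17, B=12, C=59, D=59, E=59
Pot levels (distinct totals of non-folded players): 12, 17, 59
Layer 1-12: 12 each from A, B, C, D, E = 12*5 = 60 chips; eligible A, B, C, D, E
Layer 13-17: 5 each from A, C, D, E = 5*4 = 20 chips; eligible A, C, D, E
Layer 18-59: 42 each from C, D, E = 42*3 = 126 chips; eligible C, D, E

Pot 1: 60 chips, eligible: A, B, C, D, E
Pot 2: 20 chips, eligible: A, C, D, E
Pot 3: 126 chips, eligible: C, D, E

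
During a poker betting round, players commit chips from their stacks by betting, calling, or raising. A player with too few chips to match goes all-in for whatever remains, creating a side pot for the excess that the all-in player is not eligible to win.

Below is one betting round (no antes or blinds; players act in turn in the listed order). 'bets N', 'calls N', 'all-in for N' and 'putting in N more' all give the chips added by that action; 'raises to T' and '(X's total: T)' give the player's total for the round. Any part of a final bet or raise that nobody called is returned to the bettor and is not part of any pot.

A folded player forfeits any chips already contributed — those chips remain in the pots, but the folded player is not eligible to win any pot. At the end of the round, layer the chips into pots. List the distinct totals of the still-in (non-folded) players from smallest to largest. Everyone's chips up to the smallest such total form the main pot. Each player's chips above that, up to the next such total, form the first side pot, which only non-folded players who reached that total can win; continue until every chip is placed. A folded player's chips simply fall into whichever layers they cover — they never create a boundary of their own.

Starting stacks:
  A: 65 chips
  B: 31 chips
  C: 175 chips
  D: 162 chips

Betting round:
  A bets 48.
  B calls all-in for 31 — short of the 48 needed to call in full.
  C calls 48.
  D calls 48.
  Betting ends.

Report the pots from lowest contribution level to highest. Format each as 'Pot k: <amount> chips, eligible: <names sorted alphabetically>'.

Contributions: A=48, B=31, C=48, D=48
Pot levels (distinct totals of non-folded players): 31, 48
Layer 1-31: 31 each from A, B, C, D = 31*4 = 124 chips; eligible A, B, C, D
Layer 32-48: 17 each from A, C, D = 17*3 = 51 chips; eligible A, C, D

Pot 1: 124 chips, eligible: A, B, C, D
Pot 2: 51 chips, eligible: A, C, D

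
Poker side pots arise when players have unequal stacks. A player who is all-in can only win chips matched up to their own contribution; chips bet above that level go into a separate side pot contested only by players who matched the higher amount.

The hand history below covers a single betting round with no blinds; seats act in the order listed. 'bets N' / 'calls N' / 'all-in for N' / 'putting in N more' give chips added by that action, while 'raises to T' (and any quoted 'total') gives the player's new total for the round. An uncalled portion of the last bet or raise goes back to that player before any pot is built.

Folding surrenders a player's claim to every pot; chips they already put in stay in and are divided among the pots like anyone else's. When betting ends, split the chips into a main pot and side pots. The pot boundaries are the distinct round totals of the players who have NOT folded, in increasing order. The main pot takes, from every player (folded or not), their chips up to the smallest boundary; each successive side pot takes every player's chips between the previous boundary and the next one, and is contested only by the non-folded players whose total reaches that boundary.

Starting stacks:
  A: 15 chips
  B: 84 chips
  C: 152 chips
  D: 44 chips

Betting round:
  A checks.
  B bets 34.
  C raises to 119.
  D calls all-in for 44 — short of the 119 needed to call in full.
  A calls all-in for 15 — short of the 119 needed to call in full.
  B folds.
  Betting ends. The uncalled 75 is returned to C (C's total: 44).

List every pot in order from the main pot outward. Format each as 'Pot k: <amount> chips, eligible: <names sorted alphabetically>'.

Pot 1: 60 chips, eligible: A, C, D
Pot 2: 77 chips, eligible: C, D

Derivation:
Contributions (after 75 returned to C): A=15, B=34, C=44, D=44
Folded: B
Pot levels (distinct totals of non-folded players): 15, 44
Layer 1-15: 15 each from A, B, C, D = 15*4 = 60 chips; eligible A, C, D
Layer 16-44: B 19 + C 29 + D 29 = 77 chips; eligible C, D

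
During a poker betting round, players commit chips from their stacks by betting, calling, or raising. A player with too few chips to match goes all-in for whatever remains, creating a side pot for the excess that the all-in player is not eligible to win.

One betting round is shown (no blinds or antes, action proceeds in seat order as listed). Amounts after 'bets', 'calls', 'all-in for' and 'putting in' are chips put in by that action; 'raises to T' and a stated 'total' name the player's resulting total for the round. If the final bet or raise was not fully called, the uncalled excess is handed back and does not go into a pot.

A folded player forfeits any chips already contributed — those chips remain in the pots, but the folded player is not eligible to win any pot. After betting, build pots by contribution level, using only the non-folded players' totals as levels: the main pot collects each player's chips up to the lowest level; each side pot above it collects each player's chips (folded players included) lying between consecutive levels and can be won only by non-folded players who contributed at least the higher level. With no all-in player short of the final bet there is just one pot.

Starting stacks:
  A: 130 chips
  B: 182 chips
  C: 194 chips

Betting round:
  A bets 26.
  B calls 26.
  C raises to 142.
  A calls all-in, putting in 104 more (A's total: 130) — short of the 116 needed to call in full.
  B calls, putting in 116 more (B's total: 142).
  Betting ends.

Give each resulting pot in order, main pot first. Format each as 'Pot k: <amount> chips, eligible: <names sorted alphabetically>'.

Pot 1: 390 chips, eligible: A, B, C
Pot 2: 24 chips, eligible: B, C

Derivation:
Contributions: A=130, B=142, C=142
Pot levels (distinct totals of non-folded players): 130, 142
Layer 1-130: 130 each from A, B, C = 130*3 = 390 chips; eligible A, B, C
Layer 131-142: 12 each from B, C = 12*2 = 24 chips; eligible B, C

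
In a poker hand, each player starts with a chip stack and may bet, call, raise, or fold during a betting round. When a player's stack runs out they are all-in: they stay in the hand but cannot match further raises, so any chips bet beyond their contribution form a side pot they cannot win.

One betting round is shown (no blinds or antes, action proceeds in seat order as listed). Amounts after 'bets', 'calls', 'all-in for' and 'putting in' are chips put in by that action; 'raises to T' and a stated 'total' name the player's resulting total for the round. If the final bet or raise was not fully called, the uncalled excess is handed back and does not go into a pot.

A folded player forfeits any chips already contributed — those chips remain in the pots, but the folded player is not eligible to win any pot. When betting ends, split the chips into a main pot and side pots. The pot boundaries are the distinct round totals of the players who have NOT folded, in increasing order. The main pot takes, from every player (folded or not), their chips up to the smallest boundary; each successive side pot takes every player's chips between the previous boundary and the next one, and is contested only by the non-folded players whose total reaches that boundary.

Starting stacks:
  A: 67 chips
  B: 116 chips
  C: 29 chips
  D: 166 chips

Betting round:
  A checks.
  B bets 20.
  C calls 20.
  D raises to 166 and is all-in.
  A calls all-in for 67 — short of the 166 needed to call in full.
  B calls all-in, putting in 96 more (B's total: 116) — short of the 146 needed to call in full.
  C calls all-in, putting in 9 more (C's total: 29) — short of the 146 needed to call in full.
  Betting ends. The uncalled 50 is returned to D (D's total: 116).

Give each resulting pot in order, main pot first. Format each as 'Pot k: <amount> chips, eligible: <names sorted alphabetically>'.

Pot 1: 116 chips, eligible: A, B, C, D
Pot 2: 114 chips, eligible: A, B, D
Pot 3: 98 chips, eligible: B, D

Derivation:
Contributions (after 50 returned to D): A=67, B=116, C=29, D=116
Pot levels (distinct totals of non-folded players): 29, 67, 116
Layer 1-29: 29 each from A, B, C, D = 29*4 = 116 chips; eligible A, B, C, D
Layer 30-67: 38 each from A, B, D = 38*3 = 114 chips; eligible A, B, D
Layer 68-116: 49 each from B, D = 49*2 = 98 chips; eligible B, D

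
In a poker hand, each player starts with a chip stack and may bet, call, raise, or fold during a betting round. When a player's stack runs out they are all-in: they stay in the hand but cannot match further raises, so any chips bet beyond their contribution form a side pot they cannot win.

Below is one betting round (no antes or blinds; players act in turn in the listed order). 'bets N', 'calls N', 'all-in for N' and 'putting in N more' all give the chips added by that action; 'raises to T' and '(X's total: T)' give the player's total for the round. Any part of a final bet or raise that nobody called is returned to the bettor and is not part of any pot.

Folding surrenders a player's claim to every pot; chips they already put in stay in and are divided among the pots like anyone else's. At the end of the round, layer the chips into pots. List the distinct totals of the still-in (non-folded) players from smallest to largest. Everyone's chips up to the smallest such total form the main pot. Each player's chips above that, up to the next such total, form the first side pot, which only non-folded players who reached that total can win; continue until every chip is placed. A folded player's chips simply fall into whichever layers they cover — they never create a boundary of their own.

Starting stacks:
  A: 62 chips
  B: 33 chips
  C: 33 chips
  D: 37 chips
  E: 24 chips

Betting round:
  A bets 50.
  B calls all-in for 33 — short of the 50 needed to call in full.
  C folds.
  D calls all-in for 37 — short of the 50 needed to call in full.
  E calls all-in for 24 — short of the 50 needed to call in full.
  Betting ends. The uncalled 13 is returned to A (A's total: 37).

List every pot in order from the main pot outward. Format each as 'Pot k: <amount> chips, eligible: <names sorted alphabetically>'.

Contributions (after 13 returned to A): A=37, B=33, D=37, E=24
Folded: C
Pot levels (distinct totals of non-folded players): 24, 33, 37
Layer 1-24: 24 each from A, B, D, E = 24*4 = 96 chips; eligible A, B, D, E
Layer 25-33: 9 each from A, B, D = 9*3 = 27 chips; eligible A, B, D
Layer 34-37: 4 each from A, D = 4*2 = 8 chips; eligible A, D

Pot 1: 96 chips, eligible: A, B, D, E
Pot 2: 27 chips, eligible: A, B, D
Pot 3: 8 chips, eligible: A, D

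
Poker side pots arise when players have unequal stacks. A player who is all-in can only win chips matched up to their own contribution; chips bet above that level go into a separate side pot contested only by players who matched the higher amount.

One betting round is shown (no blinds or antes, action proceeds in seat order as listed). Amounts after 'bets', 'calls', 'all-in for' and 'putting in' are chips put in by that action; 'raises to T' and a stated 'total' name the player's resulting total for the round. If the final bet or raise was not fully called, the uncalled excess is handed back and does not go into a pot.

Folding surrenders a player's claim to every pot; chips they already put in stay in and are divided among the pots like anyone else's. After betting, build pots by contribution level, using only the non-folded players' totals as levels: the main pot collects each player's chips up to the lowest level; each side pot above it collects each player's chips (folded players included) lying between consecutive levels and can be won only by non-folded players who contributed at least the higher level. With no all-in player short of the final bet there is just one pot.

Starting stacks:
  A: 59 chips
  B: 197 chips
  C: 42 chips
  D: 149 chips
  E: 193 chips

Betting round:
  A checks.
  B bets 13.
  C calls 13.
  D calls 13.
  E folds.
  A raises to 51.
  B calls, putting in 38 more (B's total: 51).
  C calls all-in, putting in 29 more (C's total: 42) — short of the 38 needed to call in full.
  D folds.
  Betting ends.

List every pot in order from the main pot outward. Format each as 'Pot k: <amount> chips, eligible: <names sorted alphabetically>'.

Contributions: A=51, B=51, C=42, D=13
Folded: D, E
Pot levels (distinct totals of non-folded players): 42, 51
Layer 1-42: A 42 + B 42 + C 42 + D 13 = 139 chips; eligible A, B, C
Layer 43-51: 9 each from A, B = 9*2 = 18 chips; eligible A, B

Pot 1: 139 chips, eligible: A, B, C
Pot 2: 18 chips, eligible: A, B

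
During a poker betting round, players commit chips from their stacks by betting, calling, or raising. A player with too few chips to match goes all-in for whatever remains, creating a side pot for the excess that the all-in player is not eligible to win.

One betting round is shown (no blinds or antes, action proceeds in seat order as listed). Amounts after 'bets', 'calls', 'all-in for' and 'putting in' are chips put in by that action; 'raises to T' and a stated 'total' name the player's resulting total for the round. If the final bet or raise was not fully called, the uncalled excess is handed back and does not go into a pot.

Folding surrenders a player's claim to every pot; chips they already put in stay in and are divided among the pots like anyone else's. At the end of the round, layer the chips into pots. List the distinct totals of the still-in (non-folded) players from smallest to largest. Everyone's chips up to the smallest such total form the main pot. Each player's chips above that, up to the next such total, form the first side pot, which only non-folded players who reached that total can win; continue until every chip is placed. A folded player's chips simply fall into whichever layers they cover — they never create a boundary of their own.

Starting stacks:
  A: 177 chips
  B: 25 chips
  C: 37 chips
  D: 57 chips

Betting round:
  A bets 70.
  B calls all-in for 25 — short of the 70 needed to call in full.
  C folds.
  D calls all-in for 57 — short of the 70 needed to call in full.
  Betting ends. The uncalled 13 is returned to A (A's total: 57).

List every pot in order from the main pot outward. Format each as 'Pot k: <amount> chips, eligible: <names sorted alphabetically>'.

Contributions (after 13 returned to A): A=57, B=25, D=57
Folded: C
Pot levels (distinct totals of non-folded players): 25, 57
Layer 1-25: 25 each from A, B, D = 25*3 = 75 chips; eligible A, B, D
Layer 26-57: 32 each from A, D = 32*2 = 64 chips; eligible A, D

Pot 1: 75 chips, eligible: A, B, D
Pot 2: 64 chips, eligible: A, D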